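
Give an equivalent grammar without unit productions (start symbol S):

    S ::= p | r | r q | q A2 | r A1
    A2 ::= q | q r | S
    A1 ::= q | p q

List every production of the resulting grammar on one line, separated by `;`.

S ::= p | r | r q | q A2 | r A1; A2 ::= q | q r | p | r | r q | q A2 | r A1; A1 ::= q | p q

Unit pairs: A2 ⇒* {S}.
Replace each nonterminal's rules with the union of the non-unit rules of every nonterminal it unit-derives.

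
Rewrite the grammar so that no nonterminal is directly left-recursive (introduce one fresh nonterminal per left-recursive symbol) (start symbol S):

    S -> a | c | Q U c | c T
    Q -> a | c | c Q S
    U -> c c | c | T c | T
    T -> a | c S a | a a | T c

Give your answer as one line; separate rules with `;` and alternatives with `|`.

T is directly left-recursive.
For T: α = {c}, β = {a, c S a, a a}. Rewrite as T → β T' and T' → α T' | ε.

S -> a | c | Q U c | c T; Q -> a | c | c Q S; U -> c c | c | T c | T; T -> a T' | c S a T' | a a T'; T' -> c T' | ε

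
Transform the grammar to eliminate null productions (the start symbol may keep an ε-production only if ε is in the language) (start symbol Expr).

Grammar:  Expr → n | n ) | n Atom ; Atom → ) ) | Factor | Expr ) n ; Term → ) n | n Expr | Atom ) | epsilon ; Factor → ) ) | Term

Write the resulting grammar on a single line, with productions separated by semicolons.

Nullable set = {Atom, Factor, Term}.
ε ∉ L(G), so no ε-production is kept.
Add the nullable-subset variants: Term → Atom ) gives Atom ) | ).

Expr → n | n ) | n Atom; Atom → ) ) | Factor | Expr ) n; Term → ) n | n Expr | Atom ) | ); Factor → ) ) | Term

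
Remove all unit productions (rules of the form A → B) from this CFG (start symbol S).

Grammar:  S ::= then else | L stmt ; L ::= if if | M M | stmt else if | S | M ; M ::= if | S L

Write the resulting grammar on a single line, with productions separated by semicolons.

S ::= then else | L stmt; L ::= if if | M M | stmt else if | then else | L stmt | if | S L; M ::= if | S L

Unit pairs: L ⇒* {M, S}.
Replace each nonterminal's rules with the union of the non-unit rules of every nonterminal it unit-derives.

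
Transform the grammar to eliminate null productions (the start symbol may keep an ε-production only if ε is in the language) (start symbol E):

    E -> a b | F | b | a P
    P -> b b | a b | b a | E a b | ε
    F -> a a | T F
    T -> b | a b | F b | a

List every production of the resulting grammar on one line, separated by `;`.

Nullable set = {P}.
ε ∉ L(G), so no ε-production is kept.
For each production, add variants omitting each subset of nullable occurrences: E → a P gives a P | a.

E -> a b | F | b | a P | a; P -> b b | a b | b a | E a b; F -> a a | T F; T -> b | a b | F b | a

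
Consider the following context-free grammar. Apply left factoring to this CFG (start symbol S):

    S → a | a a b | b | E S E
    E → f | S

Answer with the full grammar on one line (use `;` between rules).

S → b | E S E | a S'; E → f | S; S' → ε | a b

S has alternatives sharing prefix 'a': factor to S → a S' with S' → ε | a b.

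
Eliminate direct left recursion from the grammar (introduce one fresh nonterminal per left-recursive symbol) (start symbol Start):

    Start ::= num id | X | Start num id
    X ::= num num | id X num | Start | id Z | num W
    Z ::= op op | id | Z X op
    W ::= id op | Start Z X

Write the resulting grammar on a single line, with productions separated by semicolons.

Left recursion appears on Start, Z.
For Start: α = {num id}, β = {num id, X}. Rewrite as Start → β Start1 and Start1 → α Start1 | ε.
For Z: α = {X op}, β = {op op, id}. Rewrite as Z → β Z1 and Z1 → α Z1 | ε.

Start ::= num id Start1 | X Start1; X ::= num num | id X num | Start | id Z | num W; Z ::= op op Z1 | id Z1; W ::= id op | Start Z X; Start1 ::= num id Start1 | ε; Z1 ::= X op Z1 | ε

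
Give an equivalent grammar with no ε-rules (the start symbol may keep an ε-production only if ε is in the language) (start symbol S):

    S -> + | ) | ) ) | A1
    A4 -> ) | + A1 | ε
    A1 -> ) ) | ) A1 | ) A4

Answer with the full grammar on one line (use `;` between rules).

S -> + | ) | ) ) | A1; A4 -> ) | + A1; A1 -> ) ) | ) A1 | ) A4 | )

Nullable set = {A4}.
ε ∉ L(G), so no ε-production is kept.
Add the nullable-subset variants: A1 → ) A4 gives ) A4 | ).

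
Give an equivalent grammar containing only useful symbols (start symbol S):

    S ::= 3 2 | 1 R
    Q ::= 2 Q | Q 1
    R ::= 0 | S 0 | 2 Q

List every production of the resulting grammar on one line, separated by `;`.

Generating nonterminals: {R, S}.
Reachable from S after that: {R, S}.
Removed useless symbols: {Q} and every production mentioning them.

S ::= 3 2 | 1 R; R ::= 0 | S 0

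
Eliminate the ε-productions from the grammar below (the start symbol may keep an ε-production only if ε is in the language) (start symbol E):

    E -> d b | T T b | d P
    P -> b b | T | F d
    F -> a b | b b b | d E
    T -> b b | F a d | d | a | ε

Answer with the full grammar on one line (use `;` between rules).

Nullable set = {P, T}.
ε ∉ L(G), so no ε-production is kept.
Expand every rule over subsets of its nullable positions: E → T T b gives T T b | T b | b. E → d P gives d P | d.

E -> d b | T T b | T b | b | d P | d; P -> b b | T | F d; F -> a b | b b b | d E; T -> b b | F a d | d | a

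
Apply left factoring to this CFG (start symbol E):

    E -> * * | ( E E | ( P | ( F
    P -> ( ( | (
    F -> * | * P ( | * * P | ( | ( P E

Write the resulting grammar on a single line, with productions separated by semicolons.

E -> * * | ( E'; P -> ( P'; F -> * F' | ( F''; E' -> E E | P | F; P' -> ( | ε; F' -> ε | P ( | * P; F'' -> ε | P E

E has alternatives sharing prefix '(': factor to E → ( E' with E' → E E | P | F.
P has alternatives sharing prefix '(': factor to P → ( P' with P' → ( | ε.
F has alternatives sharing prefix '*': factor to F → * F' with F' → ε | P ( | * P.
F has alternatives sharing prefix '(': factor to F → ( F'' with F'' → ε | P E.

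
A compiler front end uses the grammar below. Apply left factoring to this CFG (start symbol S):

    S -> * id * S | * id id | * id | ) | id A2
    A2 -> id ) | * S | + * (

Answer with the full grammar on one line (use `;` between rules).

S has alternatives sharing prefix '* id': factor to S → * id S' with S' → * S | id | ε.

S -> ) | id A2 | * id S'; A2 -> id ) | * S | + * (; S' -> * S | id | epsilon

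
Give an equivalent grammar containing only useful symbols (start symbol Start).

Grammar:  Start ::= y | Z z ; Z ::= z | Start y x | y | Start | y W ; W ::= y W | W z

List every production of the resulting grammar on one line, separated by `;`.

Generating nonterminals: {Start, Z}.
Reachable from Start after that: {Start, Z}.
Removed useless symbols: {W} and every production mentioning them.

Start ::= y | Z z; Z ::= z | Start y x | y | Start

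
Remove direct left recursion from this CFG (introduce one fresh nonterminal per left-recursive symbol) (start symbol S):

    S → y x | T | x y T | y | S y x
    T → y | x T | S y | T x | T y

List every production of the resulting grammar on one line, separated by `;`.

Directly left-recursive nonterminals: S, T.
For S: α = {y x}, β = {y x, T, x y T, y}. Rewrite as S → β S' and S' → α S' | ε.
For T: α = {x, y}, β = {y, x T, S y}. Rewrite as T → β T' and T' → α T' | ε.

S → y x S' | T S' | x y T S' | y S'; T → y T' | x T T' | S y T'; S' → y x S' | ε; T' → x T' | y T' | ε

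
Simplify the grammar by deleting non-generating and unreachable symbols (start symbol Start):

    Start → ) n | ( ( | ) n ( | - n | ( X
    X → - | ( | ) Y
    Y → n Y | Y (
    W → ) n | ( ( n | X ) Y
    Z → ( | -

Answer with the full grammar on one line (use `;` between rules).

Generating nonterminals: {Start, W, X, Z}.
Reachable from Start after that: {Start, X}.
Removed useless symbols: {W, Y, Z} and every production mentioning them.

Start → ) n | ( ( | ) n ( | - n | ( X; X → - | (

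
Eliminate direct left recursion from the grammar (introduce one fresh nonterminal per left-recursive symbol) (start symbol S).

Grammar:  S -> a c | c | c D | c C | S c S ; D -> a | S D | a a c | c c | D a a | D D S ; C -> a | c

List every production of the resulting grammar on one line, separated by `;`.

S -> a c S' | c S' | c D S' | c C S'; D -> a D' | S D D' | a a c D' | c c D'; C -> a | c; S' -> c S S' | epsilon; D' -> a a D' | D S D' | epsilon

Directly left-recursive nonterminals: S, D.
For S: α = {c S}, β = {a c, c, c D, c C}. Rewrite as S → β S' and S' → α S' | ε.
For D: α = {a a, D S}, β = {a, S D, a a c, c c}. Rewrite as D → β D' and D' → α D' | ε.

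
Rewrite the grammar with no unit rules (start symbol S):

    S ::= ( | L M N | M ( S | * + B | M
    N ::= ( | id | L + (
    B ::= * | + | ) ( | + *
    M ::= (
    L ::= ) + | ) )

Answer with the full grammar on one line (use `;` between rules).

Unit pairs: S ⇒* {M}.
Replace each nonterminal's rules with the union of the non-unit rules of every nonterminal it unit-derives.

S ::= ( | L M N | M ( S | * + B; N ::= ( | id | L + (; B ::= * | + | ) ( | + *; M ::= (; L ::= ) + | ) )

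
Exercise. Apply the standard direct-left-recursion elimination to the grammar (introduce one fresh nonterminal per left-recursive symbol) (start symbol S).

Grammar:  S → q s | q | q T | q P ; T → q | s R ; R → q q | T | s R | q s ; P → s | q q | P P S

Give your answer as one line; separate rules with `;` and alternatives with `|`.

S → q s | q | q T | q P; T → q | s R; R → q q | T | s R | q s; P → s P' | q q P'; P' → P S P' | ε

Directly left-recursive nonterminal: P.
For P: α = {P S}, β = {s, q q}. Rewrite as P → β P' and P' → α P' | ε.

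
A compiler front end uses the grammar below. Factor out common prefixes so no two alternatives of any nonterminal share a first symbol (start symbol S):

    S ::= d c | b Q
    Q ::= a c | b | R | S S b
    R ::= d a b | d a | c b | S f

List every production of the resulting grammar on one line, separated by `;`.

S ::= d c | b Q; Q ::= a c | b | R | S S b; R ::= c b | S f | d a R'; R' ::= b | ε

R has alternatives sharing prefix 'd a': factor to R → d a R' with R' → b | ε.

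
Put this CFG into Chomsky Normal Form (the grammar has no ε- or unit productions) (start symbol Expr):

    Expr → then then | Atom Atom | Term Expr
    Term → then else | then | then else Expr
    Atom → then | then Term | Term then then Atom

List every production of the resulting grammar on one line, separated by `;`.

Introduce a nonterminal for each terminal appearing in a rule of length ≥ 2: X1 → then, X2 → else.
Binarize each right-hand side of length ≥ 3 by chaining fresh nonterminals (Y1, Y2, …): affected rules were Term → X1 X2 Expr; Atom → Term X1 X1 Atom.

Expr → X1 X1 | Atom Atom | Term Expr; Term → X1 X2 | then | X1 Y1; Atom → then | X1 Term | Term Y2; X1 → then; X2 → else; Y1 → X2 Expr; Y2 → X1 Y3; Y3 → X1 Atom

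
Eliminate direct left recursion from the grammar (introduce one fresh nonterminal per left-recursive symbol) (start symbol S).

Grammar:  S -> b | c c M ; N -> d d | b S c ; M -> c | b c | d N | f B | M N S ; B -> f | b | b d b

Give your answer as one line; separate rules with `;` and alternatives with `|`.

S -> b | c c M; N -> d d | b S c; M -> c M' | b c M' | d N M' | f B M'; B -> f | b | b d b; M' -> N S M' | ε

Left recursion appears on M.
For M: α = {N S}, β = {c, b c, d N, f B}. Rewrite as M → β M' and M' → α M' | ε.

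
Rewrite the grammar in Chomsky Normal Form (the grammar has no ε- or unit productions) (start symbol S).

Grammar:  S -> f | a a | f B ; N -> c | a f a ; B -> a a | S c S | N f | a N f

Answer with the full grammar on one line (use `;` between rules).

S -> f | X1 X1 | X2 B; N -> c | X1 Y1; B -> X1 X1 | S Y2 | N X2 | X1 Y3; X1 -> a; X2 -> f; X3 -> c; Y1 -> X2 X1; Y2 -> X3 S; Y3 -> N X2

Introduce a nonterminal for each terminal appearing in a rule of length ≥ 2: X1 → a, X2 → f, X3 → c.
Binarize each right-hand side of length ≥ 3 by chaining fresh nonterminals (Y1, Y2, …): affected rules were N → X1 X2 X1; B → S X3 S; B → X1 N X2.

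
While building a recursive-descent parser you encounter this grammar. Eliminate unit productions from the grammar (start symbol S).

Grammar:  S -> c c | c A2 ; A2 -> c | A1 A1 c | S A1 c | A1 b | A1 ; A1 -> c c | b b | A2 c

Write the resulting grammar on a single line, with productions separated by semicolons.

S -> c c | c A2; A2 -> c | A1 A1 c | S A1 c | A1 b | c c | b b | A2 c; A1 -> c c | b b | A2 c

Unit pairs: A2 ⇒* {A1}.
Replace each nonterminal's rules with the union of the non-unit rules of every nonterminal it unit-derives.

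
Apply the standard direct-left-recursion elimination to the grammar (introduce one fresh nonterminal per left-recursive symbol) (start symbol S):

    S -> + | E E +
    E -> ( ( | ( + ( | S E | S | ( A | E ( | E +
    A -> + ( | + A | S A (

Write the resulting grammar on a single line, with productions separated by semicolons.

E is directly left-recursive.
For E: α = {(, +}, β = {( (, ( + (, S E, S, ( A}. Rewrite as E → β E' and E' → α E' | ε.

S -> + | E E +; E -> ( ( E' | ( + ( E' | S E E' | S E' | ( A E'; A -> + ( | + A | S A (; E' -> ( E' | + E' | ε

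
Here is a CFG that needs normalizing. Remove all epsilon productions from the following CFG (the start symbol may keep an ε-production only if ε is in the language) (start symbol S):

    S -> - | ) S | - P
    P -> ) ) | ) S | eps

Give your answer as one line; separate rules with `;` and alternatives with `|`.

Nullable nonterminals: {P}.
ε ∉ L(G), so no ε-production is kept.

S -> - | ) S | - P; P -> ) ) | ) S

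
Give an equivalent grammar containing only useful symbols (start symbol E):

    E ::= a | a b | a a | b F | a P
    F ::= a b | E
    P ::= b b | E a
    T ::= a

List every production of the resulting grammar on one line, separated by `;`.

Generating nonterminals: {E, F, P, T}.
Reachable from E after that: {E, F, P}.
Removed useless symbols: {T} and every production mentioning them.

E ::= a | a b | a a | b F | a P; F ::= a b | E; P ::= b b | E a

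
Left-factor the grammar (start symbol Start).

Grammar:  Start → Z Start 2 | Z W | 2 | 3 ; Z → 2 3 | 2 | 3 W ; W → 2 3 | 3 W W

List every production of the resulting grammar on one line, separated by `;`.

Start has alternatives sharing prefix 'Z': factor to Start → Z Start1 with Start1 → Start 2 | W.
Z has alternatives sharing prefix '2': factor to Z → 2 Z1 with Z1 → 3 | ε.

Start → 2 | 3 | Z Start1; Z → 3 W | 2 Z1; W → 2 3 | 3 W W; Start1 → Start 2 | W; Z1 → 3 | ε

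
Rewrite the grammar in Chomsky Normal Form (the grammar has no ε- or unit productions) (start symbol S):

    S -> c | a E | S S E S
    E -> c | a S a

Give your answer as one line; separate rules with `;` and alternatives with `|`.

S -> c | X1 E | S Y1; E -> c | X1 Y3; X1 -> a; Y1 -> S Y2; Y2 -> E S; Y3 -> S X1

Introduce a nonterminal for each terminal appearing in a rule of length ≥ 2: X1 → a.
Binarize each right-hand side of length ≥ 3 by chaining fresh nonterminals (Y1, Y2, …): affected rules were S → S S E S; E → X1 S X1.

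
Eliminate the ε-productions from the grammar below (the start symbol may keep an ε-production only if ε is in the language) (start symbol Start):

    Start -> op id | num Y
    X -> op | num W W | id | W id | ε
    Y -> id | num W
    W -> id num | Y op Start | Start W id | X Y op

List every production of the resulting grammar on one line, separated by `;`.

Start -> op id | num Y; X -> op | num W W | id | W id; Y -> id | num W; W -> id num | Y op Start | Start W id | X Y op | Y op

Nullable set = {X}.
ε ∉ L(G), so no ε-production is kept.
Expand every rule over subsets of its nullable positions: W → X Y op gives X Y op | Y op.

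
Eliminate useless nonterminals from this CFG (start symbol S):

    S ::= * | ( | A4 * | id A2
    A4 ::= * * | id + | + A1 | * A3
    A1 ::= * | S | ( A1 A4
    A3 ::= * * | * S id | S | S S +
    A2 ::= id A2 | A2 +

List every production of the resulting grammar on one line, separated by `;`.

S ::= * | ( | A4 *; A4 ::= * * | id + | + A1 | * A3; A1 ::= * | S | ( A1 A4; A3 ::= * * | * S id | S | S S +

Generating nonterminals: {A1, A3, A4, S}.
Reachable from S after that: {A1, A3, A4, S}.
Removed useless symbols: {A2} and every production mentioning them.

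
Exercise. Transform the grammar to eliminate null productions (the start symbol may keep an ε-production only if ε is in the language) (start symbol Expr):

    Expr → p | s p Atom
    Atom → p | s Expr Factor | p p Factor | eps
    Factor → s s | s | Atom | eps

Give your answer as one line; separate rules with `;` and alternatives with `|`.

Nullable nonterminals: {Atom, Factor}.
ε ∉ L(G), so no ε-production is kept.
Add the nullable-subset variants: Expr → s p Atom gives s p Atom | s p. Atom → s Expr Factor gives s Expr Factor | s Expr. Atom → p p Factor gives p p Factor | p p.

Expr → p | s p Atom | s p; Atom → p | s Expr Factor | s Expr | p p Factor | p p; Factor → s s | s | Atom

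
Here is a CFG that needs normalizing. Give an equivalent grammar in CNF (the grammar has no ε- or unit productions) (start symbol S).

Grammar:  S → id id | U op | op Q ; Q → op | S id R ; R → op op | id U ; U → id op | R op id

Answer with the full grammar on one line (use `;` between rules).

Introduce a nonterminal for each terminal appearing in a rule of length ≥ 2: X1 → id, X2 → op.
Binarize each right-hand side of length ≥ 3 by chaining fresh nonterminals (Y1, Y2, …): affected rules were Q → S X1 R; U → R X2 X1.

S → X1 X1 | U X2 | X2 Q; Q → op | S Y1; R → X2 X2 | X1 U; U → X1 X2 | R Y2; X1 → id; X2 → op; Y1 → X1 R; Y2 → X2 X1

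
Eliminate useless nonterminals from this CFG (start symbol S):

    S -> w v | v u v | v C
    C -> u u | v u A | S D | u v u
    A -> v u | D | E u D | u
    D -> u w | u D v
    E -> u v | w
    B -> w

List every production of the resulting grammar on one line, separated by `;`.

S -> w v | v u v | v C; C -> u u | v u A | S D | u v u; A -> v u | D | E u D | u; D -> u w | u D v; E -> u v | w

Generating nonterminals: {A, B, C, D, E, S}.
Reachable from S after that: {A, C, D, E, S}.
Removed useless symbols: {B} and every production mentioning them.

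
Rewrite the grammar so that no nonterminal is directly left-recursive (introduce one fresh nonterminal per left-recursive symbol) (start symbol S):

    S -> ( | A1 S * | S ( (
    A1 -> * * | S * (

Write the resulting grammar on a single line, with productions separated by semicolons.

S -> ( S' | A1 S * S'; A1 -> * * | S * (; S' -> ( ( S' | eps

Directly left-recursive nonterminal: S.
For S: α = {( (}, β = {(, A1 S *}. Rewrite as S → β S' and S' → α S' | ε.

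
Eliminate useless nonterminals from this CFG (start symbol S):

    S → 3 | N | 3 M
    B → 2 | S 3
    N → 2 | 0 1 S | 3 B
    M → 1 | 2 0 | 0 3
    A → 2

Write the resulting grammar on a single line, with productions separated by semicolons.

S → 3 | N | 3 M; B → 2 | S 3; N → 2 | 0 1 S | 3 B; M → 1 | 2 0 | 0 3

Generating nonterminals: {A, B, M, N, S}.
Reachable from S after that: {B, M, N, S}.
Removed useless symbols: {A} and every production mentioning them.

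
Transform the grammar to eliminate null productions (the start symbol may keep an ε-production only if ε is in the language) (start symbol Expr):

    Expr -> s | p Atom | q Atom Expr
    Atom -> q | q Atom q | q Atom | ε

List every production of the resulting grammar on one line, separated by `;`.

Expr -> s | p Atom | p | q Atom Expr | q Expr; Atom -> q | q Atom q | q q | q Atom

Nullable set = {Atom}.
ε ∉ L(G), so no ε-production is kept.
For each production, add variants omitting each subset of nullable occurrences: Expr → p Atom gives p Atom | p. Expr → q Atom Expr gives q Atom Expr | q Expr. Atom → q Atom q gives q Atom q | q q.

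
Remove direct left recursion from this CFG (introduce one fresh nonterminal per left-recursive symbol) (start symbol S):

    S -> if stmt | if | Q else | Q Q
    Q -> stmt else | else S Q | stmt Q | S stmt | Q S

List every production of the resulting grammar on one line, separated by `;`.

Q is directly left-recursive.
For Q: α = {S}, β = {stmt else, else S Q, stmt Q, S stmt}. Rewrite as Q → β Q' and Q' → α Q' | ε.

S -> if stmt | if | Q else | Q Q; Q -> stmt else Q' | else S Q Q' | stmt Q Q' | S stmt Q'; Q' -> S Q' | ε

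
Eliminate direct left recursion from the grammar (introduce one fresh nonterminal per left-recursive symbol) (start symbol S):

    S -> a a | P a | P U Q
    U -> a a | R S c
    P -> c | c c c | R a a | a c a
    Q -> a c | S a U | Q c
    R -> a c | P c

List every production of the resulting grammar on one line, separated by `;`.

Directly left-recursive nonterminal: Q.
For Q: α = {c}, β = {a c, S a U}. Rewrite as Q → β Q' and Q' → α Q' | ε.

S -> a a | P a | P U Q; U -> a a | R S c; P -> c | c c c | R a a | a c a; Q -> a c Q' | S a U Q'; R -> a c | P c; Q' -> c Q' | ε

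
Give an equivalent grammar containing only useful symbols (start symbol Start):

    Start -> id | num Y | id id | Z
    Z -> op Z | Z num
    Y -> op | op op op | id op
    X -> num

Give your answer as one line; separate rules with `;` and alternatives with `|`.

Start -> id | num Y | id id; Y -> op | op op op | id op

Generating nonterminals: {Start, X, Y}.
Reachable from Start after that: {Start, Y}.
Removed useless symbols: {X, Z} and every production mentioning them.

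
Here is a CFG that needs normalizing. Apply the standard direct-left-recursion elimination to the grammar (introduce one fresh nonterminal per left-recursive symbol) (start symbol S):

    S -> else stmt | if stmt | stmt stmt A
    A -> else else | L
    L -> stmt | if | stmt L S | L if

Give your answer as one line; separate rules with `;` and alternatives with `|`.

Left recursion appears on L.
For L: α = {if}, β = {stmt, if, stmt L S}. Rewrite as L → β L' and L' → α L' | ε.

S -> else stmt | if stmt | stmt stmt A; A -> else else | L; L -> stmt L' | if L' | stmt L S L'; L' -> if L' | epsilon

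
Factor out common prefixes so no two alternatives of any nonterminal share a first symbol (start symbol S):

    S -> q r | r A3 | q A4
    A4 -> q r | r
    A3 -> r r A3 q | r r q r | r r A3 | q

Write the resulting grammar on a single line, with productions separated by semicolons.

S -> r A3 | q S'; A4 -> q r | r; A3 -> q | r r A3'; S' -> r | A4; A3' -> q r | A3 A3''; A3'' -> q | ε

S has alternatives sharing prefix 'q': factor to S → q S' with S' → r | A4.
A3 has alternatives sharing prefix 'r r': factor to A3 → r r A3' with A3' → A3 q | q r | A3.
A3' has alternatives sharing prefix 'A3': factor to A3' → A3 A3'' with A3'' → q | ε.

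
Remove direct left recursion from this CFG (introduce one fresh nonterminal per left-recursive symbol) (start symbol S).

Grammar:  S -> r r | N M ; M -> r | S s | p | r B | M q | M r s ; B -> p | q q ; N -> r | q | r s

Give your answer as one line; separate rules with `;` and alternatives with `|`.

S -> r r | N M; M -> r M' | S s M' | p M' | r B M'; B -> p | q q; N -> r | q | r s; M' -> q M' | r s M' | ε

Left recursion appears on M.
For M: α = {q, r s}, β = {r, S s, p, r B}. Rewrite as M → β M' and M' → α M' | ε.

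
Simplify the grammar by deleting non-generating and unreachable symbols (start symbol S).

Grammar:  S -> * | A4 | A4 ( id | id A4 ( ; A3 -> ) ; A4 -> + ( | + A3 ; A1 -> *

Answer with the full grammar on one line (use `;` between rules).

S -> * | A4 | A4 ( id | id A4 (; A3 -> ); A4 -> + ( | + A3

Generating nonterminals: {A1, A3, A4, S}.
Reachable from S after that: {A3, A4, S}.
Removed useless symbols: {A1} and every production mentioning them.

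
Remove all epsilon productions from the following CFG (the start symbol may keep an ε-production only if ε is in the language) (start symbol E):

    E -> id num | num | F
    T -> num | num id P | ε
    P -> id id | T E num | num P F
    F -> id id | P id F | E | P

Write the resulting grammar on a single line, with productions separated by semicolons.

E -> id num | num | F; T -> num | num id P; P -> id id | T E num | E num | num P F; F -> id id | P id F | E | P

Nullable set = {T}.
ε ∉ L(G), so no ε-production is kept.
Add the nullable-subset variants: P → T E num gives T E num | E num.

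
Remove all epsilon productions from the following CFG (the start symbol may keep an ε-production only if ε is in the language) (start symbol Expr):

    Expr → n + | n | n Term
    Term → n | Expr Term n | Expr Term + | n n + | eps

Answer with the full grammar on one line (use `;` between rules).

Nullable set = {Term}.
ε ∉ L(G), so no ε-production is kept.
Add the nullable-subset variants: Term → Expr Term n gives Expr Term n | Expr n. Term → Expr Term + gives Expr Term + | Expr +.

Expr → n + | n | n Term; Term → n | Expr Term n | Expr n | Expr Term + | Expr + | n n +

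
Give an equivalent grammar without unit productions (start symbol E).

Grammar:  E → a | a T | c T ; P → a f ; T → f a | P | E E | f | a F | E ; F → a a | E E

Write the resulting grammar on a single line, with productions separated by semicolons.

Unit pairs: T ⇒* {E, P}.
For each unit pair (A, B), copy every non-unit production of B to A, then drop all unit productions.

E → a | a T | c T; P → a f; T → a | a T | c T | a f | f a | E E | f | a F; F → a a | E E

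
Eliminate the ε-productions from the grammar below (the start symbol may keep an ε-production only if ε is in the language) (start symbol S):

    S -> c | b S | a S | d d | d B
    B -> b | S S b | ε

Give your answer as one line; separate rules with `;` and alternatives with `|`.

Nullable set = {B}.
ε ∉ L(G), so no ε-production is kept.
Expand every rule over subsets of its nullable positions: S → d B gives d B | d.

S -> c | b S | a S | d d | d B | d; B -> b | S S b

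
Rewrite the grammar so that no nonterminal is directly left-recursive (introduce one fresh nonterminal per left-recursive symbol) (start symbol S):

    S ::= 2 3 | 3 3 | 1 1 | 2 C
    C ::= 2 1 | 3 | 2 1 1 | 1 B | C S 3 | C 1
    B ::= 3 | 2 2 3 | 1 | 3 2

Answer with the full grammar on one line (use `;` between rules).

Directly left-recursive nonterminal: C.
For C: α = {S 3, 1}, β = {2 1, 3, 2 1 1, 1 B}. Rewrite as C → β C' and C' → α C' | ε.

S ::= 2 3 | 3 3 | 1 1 | 2 C; C ::= 2 1 C' | 3 C' | 2 1 1 C' | 1 B C'; B ::= 3 | 2 2 3 | 1 | 3 2; C' ::= S 3 C' | 1 C' | ε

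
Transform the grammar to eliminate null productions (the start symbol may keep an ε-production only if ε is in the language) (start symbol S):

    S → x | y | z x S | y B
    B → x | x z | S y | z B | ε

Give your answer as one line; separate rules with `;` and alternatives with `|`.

Nullable nonterminals: {B}.
ε ∉ L(G), so no ε-production is kept.
For each production, add variants omitting each subset of nullable occurrences: B → z B gives z B | z.

S → x | y | z x S | y B; B → x | x z | S y | z B | z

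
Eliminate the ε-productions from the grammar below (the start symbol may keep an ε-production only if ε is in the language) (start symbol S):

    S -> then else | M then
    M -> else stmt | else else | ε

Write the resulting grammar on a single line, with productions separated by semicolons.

Nullable set = {M}.
ε ∉ L(G), so no ε-production is kept.
For each production, add variants omitting each subset of nullable occurrences: S → M then gives M then | then.

S -> then else | M then | then; M -> else stmt | else else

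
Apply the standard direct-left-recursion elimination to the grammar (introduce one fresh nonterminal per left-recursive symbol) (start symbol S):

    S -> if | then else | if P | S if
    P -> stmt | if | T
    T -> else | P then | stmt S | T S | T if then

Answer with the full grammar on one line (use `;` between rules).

S -> if S' | then else S' | if P S'; P -> stmt | if | T; T -> else T' | P then T' | stmt S T'; S' -> if S' | ε; T' -> S T' | if then T' | ε

Directly left-recursive nonterminals: S, T.
For S: α = {if}, β = {if, then else, if P}. Rewrite as S → β S' and S' → α S' | ε.
For T: α = {S, if then}, β = {else, P then, stmt S}. Rewrite as T → β T' and T' → α T' | ε.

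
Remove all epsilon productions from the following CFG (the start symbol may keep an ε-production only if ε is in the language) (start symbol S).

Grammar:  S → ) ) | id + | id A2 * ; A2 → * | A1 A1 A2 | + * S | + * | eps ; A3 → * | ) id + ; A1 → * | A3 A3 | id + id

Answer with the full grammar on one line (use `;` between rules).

Nullable nonterminals: {A2}.
ε ∉ L(G), so no ε-production is kept.
Add the nullable-subset variants: S → id A2 * gives id A2 * | id *. A2 → A1 A1 A2 gives A1 A1 A2 | A1 A1.

S → ) ) | id + | id A2 * | id *; A2 → * | A1 A1 A2 | A1 A1 | + * S | + *; A3 → * | ) id +; A1 → * | A3 A3 | id + id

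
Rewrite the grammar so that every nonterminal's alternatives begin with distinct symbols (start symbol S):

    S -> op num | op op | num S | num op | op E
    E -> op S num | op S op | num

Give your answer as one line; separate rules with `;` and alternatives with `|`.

S -> op S' | num S''; E -> num | op S E'; S' -> num | op | E; S'' -> S | op; E' -> num | op

S has alternatives sharing prefix 'op': factor to S → op S' with S' → num | op | E.
S has alternatives sharing prefix 'num': factor to S → num S'' with S'' → S | op.
E has alternatives sharing prefix 'op S': factor to E → op S E' with E' → num | op.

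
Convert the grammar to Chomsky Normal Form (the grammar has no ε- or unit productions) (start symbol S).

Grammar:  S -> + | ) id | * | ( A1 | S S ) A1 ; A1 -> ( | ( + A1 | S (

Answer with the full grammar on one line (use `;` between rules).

Introduce a nonterminal for each terminal appearing in a rule of length ≥ 2: X1 → ), X2 → id, X3 → (, X4 → +.
Binarize each right-hand side of length ≥ 3 by chaining fresh nonterminals (Y1, Y2, …): affected rules were S → S S X1 A1; A1 → X3 X4 A1.

S -> + | X1 X2 | * | X3 A1 | S Y1; A1 -> ( | X3 Y3 | S X3; X1 -> ); X2 -> id; X3 -> (; X4 -> +; Y1 -> S Y2; Y2 -> X1 A1; Y3 -> X4 A1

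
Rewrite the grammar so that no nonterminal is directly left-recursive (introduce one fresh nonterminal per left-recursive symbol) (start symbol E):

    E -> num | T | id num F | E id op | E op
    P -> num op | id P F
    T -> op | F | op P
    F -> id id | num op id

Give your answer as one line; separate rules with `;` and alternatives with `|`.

Left recursion appears on E.
For E: α = {id op, op}, β = {num, T, id num F}. Rewrite as E → β E' and E' → α E' | ε.

E -> num E' | T E' | id num F E'; P -> num op | id P F; T -> op | F | op P; F -> id id | num op id; E' -> id op E' | op E' | epsilon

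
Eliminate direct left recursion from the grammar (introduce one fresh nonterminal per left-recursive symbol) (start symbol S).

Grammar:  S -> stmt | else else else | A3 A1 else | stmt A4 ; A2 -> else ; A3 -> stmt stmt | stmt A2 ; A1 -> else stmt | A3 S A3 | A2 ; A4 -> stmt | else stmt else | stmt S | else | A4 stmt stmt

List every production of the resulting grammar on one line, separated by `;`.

S -> stmt | else else else | A3 A1 else | stmt A4; A2 -> else; A3 -> stmt stmt | stmt A2; A1 -> else stmt | A3 S A3 | A2; A4 -> stmt A4' | else stmt else A4' | stmt S A4' | else A4'; A4' -> stmt stmt A4' | ε

Left recursion appears on A4.
For A4: α = {stmt stmt}, β = {stmt, else stmt else, stmt S, else}. Rewrite as A4 → β A4' and A4' → α A4' | ε.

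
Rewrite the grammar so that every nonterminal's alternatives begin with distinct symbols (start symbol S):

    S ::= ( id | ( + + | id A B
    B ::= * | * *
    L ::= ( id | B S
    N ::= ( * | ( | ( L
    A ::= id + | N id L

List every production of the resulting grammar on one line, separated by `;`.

S has alternatives sharing prefix '(': factor to S → ( S' with S' → id | + +.
B has alternatives sharing prefix '*': factor to B → * B' with B' → ε | *.
N has alternatives sharing prefix '(': factor to N → ( N' with N' → * | ε | L.

S ::= id A B | ( S'; B ::= * B'; L ::= ( id | B S; N ::= ( N'; A ::= id + | N id L; S' ::= id | + +; B' ::= ε | *; N' ::= * | ε | L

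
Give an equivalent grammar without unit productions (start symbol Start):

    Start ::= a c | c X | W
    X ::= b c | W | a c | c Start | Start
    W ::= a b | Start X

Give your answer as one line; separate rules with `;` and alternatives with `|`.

Start ::= a c | c X | a b | Start X; X ::= a c | c X | b c | c Start | a b | Start X; W ::= a b | Start X

Unit pairs: Start ⇒* {W}; X ⇒* {Start, W}.
For each unit pair (A, B), copy every non-unit production of B to A, then drop all unit productions.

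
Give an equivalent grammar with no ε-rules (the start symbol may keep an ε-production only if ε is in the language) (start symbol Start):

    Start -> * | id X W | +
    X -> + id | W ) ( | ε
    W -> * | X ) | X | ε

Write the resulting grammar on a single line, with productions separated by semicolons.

The nullable symbols are {W, X}.
ε ∉ L(G), so no ε-production is kept.
Add the nullable-subset variants: Start → id X W gives id X W | id X | id W | id. X → W ) ( gives W ) ( | ) (. W → X ) gives X ) | ).

Start -> * | id X W | id X | id W | id | +; X -> + id | W ) ( | ) (; W -> * | X ) | ) | X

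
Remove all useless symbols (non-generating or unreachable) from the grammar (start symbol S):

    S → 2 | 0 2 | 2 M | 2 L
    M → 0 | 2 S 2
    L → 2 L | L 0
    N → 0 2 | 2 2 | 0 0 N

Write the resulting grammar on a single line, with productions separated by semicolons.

Generating nonterminals: {M, N, S}.
Reachable from S after that: {M, S}.
Removed useless symbols: {L, N} and every production mentioning them.

S → 2 | 0 2 | 2 M; M → 0 | 2 S 2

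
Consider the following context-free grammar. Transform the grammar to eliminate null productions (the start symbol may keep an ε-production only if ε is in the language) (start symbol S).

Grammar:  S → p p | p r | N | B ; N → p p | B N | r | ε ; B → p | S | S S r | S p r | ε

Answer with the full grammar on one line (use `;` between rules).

The nullable symbols are {B, N, S}.
ε ∈ L(G) since S is nullable, so keep S → ε.
For each production, add variants omitting each subset of nullable occurrences: N → B N gives B N | B. B → S S r gives S S r | S r | r. B → S p r gives S p r | p r.

S → p p | p r | N | B | ε; N → p p | B N | B | r; B → p | S | S S r | S r | r | S p r | p r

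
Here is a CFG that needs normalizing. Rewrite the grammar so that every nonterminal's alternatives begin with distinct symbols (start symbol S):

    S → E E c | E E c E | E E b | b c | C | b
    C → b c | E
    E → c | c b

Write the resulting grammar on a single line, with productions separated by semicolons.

S → C | E E S' | b S''; C → b c | E; E → c E'; S' → b | c S'''; S'' → c | ε; E' → ε | b; S''' → ε | E

S has alternatives sharing prefix 'E E': factor to S → E E S' with S' → c | c E | b.
S has alternatives sharing prefix 'b': factor to S → b S'' with S'' → c | ε.
E has alternatives sharing prefix 'c': factor to E → c E' with E' → ε | b.
S' has alternatives sharing prefix 'c': factor to S' → c S''' with S''' → ε | E.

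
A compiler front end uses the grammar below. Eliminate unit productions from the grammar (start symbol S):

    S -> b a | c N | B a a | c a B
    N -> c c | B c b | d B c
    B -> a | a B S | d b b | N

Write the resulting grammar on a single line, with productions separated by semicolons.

Unit pairs: B ⇒* {N}.
Replace each nonterminal's rules with the union of the non-unit rules of every nonterminal it unit-derives.

S -> b a | c N | B a a | c a B; N -> c c | B c b | d B c; B -> a | a B S | d b b | c c | B c b | d B c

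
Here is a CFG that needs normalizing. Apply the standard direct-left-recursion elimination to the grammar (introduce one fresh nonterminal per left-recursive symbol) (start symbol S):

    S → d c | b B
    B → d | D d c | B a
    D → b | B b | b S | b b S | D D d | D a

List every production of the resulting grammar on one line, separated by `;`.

Directly left-recursive nonterminals: B, D.
For B: α = {a}, β = {d, D d c}. Rewrite as B → β B' and B' → α B' | ε.
For D: α = {D d, a}, β = {b, B b, b S, b b S}. Rewrite as D → β D' and D' → α D' | ε.

S → d c | b B; B → d B' | D d c B'; D → b D' | B b D' | b S D' | b b S D'; B' → a B' | epsilon; D' → D d D' | a D' | epsilon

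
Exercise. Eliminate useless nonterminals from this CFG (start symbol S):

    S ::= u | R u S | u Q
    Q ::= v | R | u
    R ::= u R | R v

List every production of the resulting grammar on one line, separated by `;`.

S ::= u | u Q; Q ::= v | u

Generating nonterminals: {Q, S}.
Reachable from S after that: {Q, S}.
Removed useless symbols: {R} and every production mentioning them.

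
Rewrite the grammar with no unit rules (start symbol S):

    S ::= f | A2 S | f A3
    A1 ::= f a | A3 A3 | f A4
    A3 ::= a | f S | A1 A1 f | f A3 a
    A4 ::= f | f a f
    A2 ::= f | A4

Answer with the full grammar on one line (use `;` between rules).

Unit pairs: A2 ⇒* {A4}.
For every A with A ⇒* B via unit rules, add B's non-unit alternatives to A; then delete every rule of the form X → Y.

S ::= f | A2 S | f A3; A1 ::= f a | A3 A3 | f A4; A3 ::= a | f S | A1 A1 f | f A3 a; A4 ::= f | f a f; A2 ::= f | f a f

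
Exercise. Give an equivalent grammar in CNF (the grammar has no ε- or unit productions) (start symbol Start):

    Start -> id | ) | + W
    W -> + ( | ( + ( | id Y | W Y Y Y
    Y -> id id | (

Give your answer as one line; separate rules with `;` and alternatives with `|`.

Introduce a nonterminal for each terminal appearing in a rule of length ≥ 2: X1 → +, X2 → (, X3 → id.
Binarize each right-hand side of length ≥ 3 by chaining fresh nonterminals (Y1, Y2, …): affected rules were W → X2 X1 X2; W → W Y Y Y.

Start -> id | ) | X1 W; W -> X1 X2 | X2 Y1 | X3 Y | W Y2; Y -> X3 X3 | (; X1 -> +; X2 -> (; X3 -> id; Y1 -> X1 X2; Y2 -> Y Y3; Y3 -> Y Y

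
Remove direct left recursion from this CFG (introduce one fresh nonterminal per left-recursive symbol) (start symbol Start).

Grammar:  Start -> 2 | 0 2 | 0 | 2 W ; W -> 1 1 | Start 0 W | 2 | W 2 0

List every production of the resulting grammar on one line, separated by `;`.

Start -> 2 | 0 2 | 0 | 2 W; W -> 1 1 W1 | Start 0 W W1 | 2 W1; W1 -> 2 0 W1 | ε

Left recursion appears on W.
For W: α = {2 0}, β = {1 1, Start 0 W, 2}. Rewrite as W → β W1 and W1 → α W1 | ε.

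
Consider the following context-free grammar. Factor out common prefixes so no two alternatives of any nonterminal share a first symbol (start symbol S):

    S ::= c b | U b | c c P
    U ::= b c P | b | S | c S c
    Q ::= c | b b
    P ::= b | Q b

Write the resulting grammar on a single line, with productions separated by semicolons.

S ::= U b | c S'; U ::= S | c S c | b U'; Q ::= c | b b; P ::= b | Q b; S' ::= b | c P; U' ::= c P | ε

S has alternatives sharing prefix 'c': factor to S → c S' with S' → b | c P.
U has alternatives sharing prefix 'b': factor to U → b U' with U' → c P | ε.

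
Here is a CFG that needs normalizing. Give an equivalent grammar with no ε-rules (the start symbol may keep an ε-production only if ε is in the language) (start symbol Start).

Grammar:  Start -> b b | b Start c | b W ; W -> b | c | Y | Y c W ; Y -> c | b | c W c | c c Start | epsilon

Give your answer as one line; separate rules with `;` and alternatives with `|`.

Start -> b b | b Start c | b W | b; W -> b | c | Y | Y c W | Y c | c W; Y -> c | b | c W c | c c | c c Start

The nullable symbols are {W, Y}.
ε ∉ L(G), so no ε-production is kept.
For each production, add variants omitting each subset of nullable occurrences: Start → b W gives b W | b. W → Y c W gives Y c W | Y c | c W. Y → c W c gives c W c | c c.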